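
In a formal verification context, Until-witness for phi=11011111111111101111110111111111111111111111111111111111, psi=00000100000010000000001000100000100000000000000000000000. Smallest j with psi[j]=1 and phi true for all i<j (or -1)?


(phi U psi) at 0: need smallest j with psi[j]=1 and phi[i]=1 for all i in [0,j).
Scan from step 0:
  step 0: phi=1, psi=0 -> continue
  step 1: phi=1, psi=0 -> continue
  step 2: phi=0 -> phi-prefix broken from here
  step 5: psi=1 but phi already failed -> not a witness
  step 12: psi=1 but phi already failed -> not a witness
  step 22: psi=1 but phi already failed -> not a witness
  step 26: psi=1 but phi already failed -> not a witness
  step 32: psi=1 but phi already failed -> not a witness
  end of trace: no witness -> -1
Witness step = -1

-1


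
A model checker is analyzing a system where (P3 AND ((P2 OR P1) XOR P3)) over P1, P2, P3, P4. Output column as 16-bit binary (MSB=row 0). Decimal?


Formula: (P3 AND ((P2 OR P1) XOR P3)) over P1, P2, P3, P4 (16 rows)
Evaluate each row (bits = P1,P2,P3,P4, MSB first):
  row 0 [0000]: (0 AND ((0 OR 0) XOR 0)) -> 0
  row 1 [0001]: (0 AND ((0 OR 0) XOR 0)) -> 0
  row 2 [0010]: (1 AND ((0 OR 0) XOR 1)) -> 1
  row 3 [0011]: (1 AND ((0 OR 0) XOR 1)) -> 1
  row 4 [0100]: (0 AND ((1 OR 0) XOR 0)) -> 0
  row 5 [0101]: (0 AND ((1 OR 0) XOR 0)) -> 0
  row 6 [0110]: (1 AND ((1 OR 0) XOR 1)) -> 0
  row 7 [0111]: (1 AND ((1 OR 0) XOR 1)) -> 0
  row 8 [1000]: (0 AND ((0 OR 1) XOR 0)) -> 0
  row 9 [1001]: (0 AND ((0 OR 1) XOR 0)) -> 0
  row 10 [1010]: (1 AND ((0 OR 1) XOR 1)) -> 0
  row 11 [1011]: (1 AND ((0 OR 1) XOR 1)) -> 0
  row 12 [1100]: (0 AND ((1 OR 1) XOR 0)) -> 0
  row 13 [1101]: (0 AND ((1 OR 1) XOR 0)) -> 0
  row 14 [1110]: (1 AND ((1 OR 1) XOR 1)) -> 0
  row 15 [1111]: (1 AND ((1 OR 1) XOR 1)) -> 0
Full result column, 4 rows per line (P1,P2 fixed per line; P3,P4 runs 00..11 left to right):
  rows 0-3 [P1,P2=00]: 0011  = hex 3
  rows 4-7 [P1,P2=01]: 0000  = hex 0
  rows 8-11 [P1,P2=10]: 0000  = hex 0
  rows 12-15 [P1,P2=11]: 0000  = hex 0
Output column (row 0 .. row 15) = 0011000000000000
Output column grouped in 4s = 0011 0000 0000 0000 = 0x3000
Convert to decimal digit by digit (value = value*16 + digit):
  3 -> 3
  3*16 + 0 = 48
  48*16 + 0 = 768
  768*16 + 0 = 12288
Decimal = 12288

12288


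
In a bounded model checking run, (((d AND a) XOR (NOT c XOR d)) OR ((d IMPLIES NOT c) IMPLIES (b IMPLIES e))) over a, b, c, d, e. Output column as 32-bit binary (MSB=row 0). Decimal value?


Formula: (((d AND a) XOR (NOT c XOR d)) OR ((d IMPLIES NOT c) IMPLIES (b IMPLIES e))) over a, b, c, d, e (32 rows)
Evaluate each row (bits = a,b,c,d,e, MSB first):
  row 0 [00000]: (((0 AND 0) XOR (NOT 0 XOR 0)) OR ((0 IMPLIES NOT 0) IMPLIES (0 IMPLIES 0))) -> 1
  row 1 [00001]: (((0 AND 0) XOR (NOT 0 XOR 0)) OR ((0 IMPLIES NOT 0) IMPLIES (0 IMPLIES 1))) -> 1
  row 2 [00010]: (((1 AND 0) XOR (NOT 0 XOR 1)) OR ((1 IMPLIES NOT 0) IMPLIES (0 IMPLIES 0))) -> 1
  row 3 [00011]: (((1 AND 0) XOR (NOT 0 XOR 1)) OR ((1 IMPLIES NOT 0) IMPLIES (0 IMPLIES 1))) -> 1
  row 4 [00100]: (((0 AND 0) XOR (NOT 1 XOR 0)) OR ((0 IMPLIES NOT 1) IMPLIES (0 IMPLIES 0))) -> 1
  row 5 [00101]: (((0 AND 0) XOR (NOT 1 XOR 0)) OR ((0 IMPLIES NOT 1) IMPLIES (0 IMPLIES 1))) -> 1
  row 6 [00110]: (((1 AND 0) XOR (NOT 1 XOR 1)) OR ((1 IMPLIES NOT 1) IMPLIES (0 IMPLIES 0))) -> 1
  row 7 [00111]: (((1 AND 0) XOR (NOT 1 XOR 1)) OR ((1 IMPLIES NOT 1) IMPLIES (0 IMPLIES 1))) -> 1
  row 8 [01000]: (((0 AND 0) XOR (NOT 0 XOR 0)) OR ((0 IMPLIES NOT 0) IMPLIES (1 IMPLIES 0))) -> 1
  row 9 [01001]: (((0 AND 0) XOR (NOT 0 XOR 0)) OR ((0 IMPLIES NOT 0) IMPLIES (1 IMPLIES 1))) -> 1
  row 10 [01010]: (((1 AND 0) XOR (NOT 0 XOR 1)) OR ((1 IMPLIES NOT 0) IMPLIES (1 IMPLIES 0))) -> 0
  row 11 [01011]: (((1 AND 0) XOR (NOT 0 XOR 1)) OR ((1 IMPLIES NOT 0) IMPLIES (1 IMPLIES 1))) -> 1
  row 12 [01100]: (((0 AND 0) XOR (NOT 1 XOR 0)) OR ((0 IMPLIES NOT 1) IMPLIES (1 IMPLIES 0))) -> 0
  row 13 [01101]: (((0 AND 0) XOR (NOT 1 XOR 0)) OR ((0 IMPLIES NOT 1) IMPLIES (1 IMPLIES 1))) -> 1
  row 14 [01110]: (((1 AND 0) XOR (NOT 1 XOR 1)) OR ((1 IMPLIES NOT 1) IMPLIES (1 IMPLIES 0))) -> 1
  row 15 [01111]: (((1 AND 0) XOR (NOT 1 XOR 1)) OR ((1 IMPLIES NOT 1) IMPLIES (1 IMPLIES 1))) -> 1
  row 16 [10000]: (((0 AND 1) XOR (NOT 0 XOR 0)) OR ((0 IMPLIES NOT 0) IMPLIES (0 IMPLIES 0))) -> 1
  row 17 [10001]: (((0 AND 1) XOR (NOT 0 XOR 0)) OR ((0 IMPLIES NOT 0) IMPLIES (0 IMPLIES 1))) -> 1
  row 18 [10010]: (((1 AND 1) XOR (NOT 0 XOR 1)) OR ((1 IMPLIES NOT 0) IMPLIES (0 IMPLIES 0))) -> 1
  row 19 [10011]: (((1 AND 1) XOR (NOT 0 XOR 1)) OR ((1 IMPLIES NOT 0) IMPLIES (0 IMPLIES 1))) -> 1
  row 20 [10100]: (((0 AND 1) XOR (NOT 1 XOR 0)) OR ((0 IMPLIES NOT 1) IMPLIES (0 IMPLIES 0))) -> 1
  row 21 [10101]: (((0 AND 1) XOR (NOT 1 XOR 0)) OR ((0 IMPLIES NOT 1) IMPLIES (0 IMPLIES 1))) -> 1
  row 22 [10110]: (((1 AND 1) XOR (NOT 1 XOR 1)) OR ((1 IMPLIES NOT 1) IMPLIES (0 IMPLIES 0))) -> 1
  row 23 [10111]: (((1 AND 1) XOR (NOT 1 XOR 1)) OR ((1 IMPLIES NOT 1) IMPLIES (0 IMPLIES 1))) -> 1
  row 24 [11000]: (((0 AND 1) XOR (NOT 0 XOR 0)) OR ((0 IMPLIES NOT 0) IMPLIES (1 IMPLIES 0))) -> 1
  row 25 [11001]: (((0 AND 1) XOR (NOT 0 XOR 0)) OR ((0 IMPLIES NOT 0) IMPLIES (1 IMPLIES 1))) -> 1
  row 26 [11010]: (((1 AND 1) XOR (NOT 0 XOR 1)) OR ((1 IMPLIES NOT 0) IMPLIES (1 IMPLIES 0))) -> 1
  row 27 [11011]: (((1 AND 1) XOR (NOT 0 XOR 1)) OR ((1 IMPLIES NOT 0) IMPLIES (1 IMPLIES 1))) -> 1
  row 28 [11100]: (((0 AND 1) XOR (NOT 1 XOR 0)) OR ((0 IMPLIES NOT 1) IMPLIES (1 IMPLIES 0))) -> 0
  row 29 [11101]: (((0 AND 1) XOR (NOT 1 XOR 0)) OR ((0 IMPLIES NOT 1) IMPLIES (1 IMPLIES 1))) -> 1
  row 30 [11110]: (((1 AND 1) XOR (NOT 1 XOR 1)) OR ((1 IMPLIES NOT 1) IMPLIES (1 IMPLIES 0))) -> 1
  row 31 [11111]: (((1 AND 1) XOR (NOT 1 XOR 1)) OR ((1 IMPLIES NOT 1) IMPLIES (1 IMPLIES 1))) -> 1
Full result column, 4 rows per line (a,b,c fixed per line; d,e runs 00..11 left to right):
  rows 0-3 [a,b,c=000]: 1111  = hex F
  rows 4-7 [a,b,c=001]: 1111  = hex F
  rows 8-11 [a,b,c=010]: 1101  = hex D
  rows 12-15 [a,b,c=011]: 0111  = hex 7
  rows 16-19 [a,b,c=100]: 1111  = hex F
  rows 20-23 [a,b,c=101]: 1111  = hex F
  rows 24-27 [a,b,c=110]: 1111  = hex F
  rows 28-31 [a,b,c=111]: 0111  = hex 7
Output column (row 0 .. row 31) = 11111111110101111111111111110111
Output column grouped in 4s = 1111 1111 1101 0111 1111 1111 1111 0111 = 0xFFD7FFF7
Convert to decimal digit by digit (value = value*16 + digit):
  F -> 15
  15*16 + 15 (F) = 255
  255*16 + 13 (D) = 4093
  4093*16 + 7 = 65495
  65495*16 + 15 (F) = 1047935
  1047935*16 + 15 (F) = 16766975
  16766975*16 + 15 (F) = 268271615
  268271615*16 + 7 = 4292345847
Decimal = 4292345847

4292345847


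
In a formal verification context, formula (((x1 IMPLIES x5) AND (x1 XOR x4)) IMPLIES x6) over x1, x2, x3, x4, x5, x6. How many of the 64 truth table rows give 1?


Formula: (((x1 IMPLIES x5) AND (x1 XOR x4)) IMPLIES x6) over 6 vars (64 rows)
Evaluate each row (x1, x2, x3, x4, x5, x6 as bits, MSB first):
  row 0 [000000]: (((0 IMPLIES 0) AND (0 XOR 0)) IMPLIES 0) -> 1
  row 1 [000001]: (((0 IMPLIES 0) AND (0 XOR 0)) IMPLIES 1) -> 1
  row 2 [000010]: (((0 IMPLIES 1) AND (0 XOR 0)) IMPLIES 0) -> 1
  row 3 [000011]: (((0 IMPLIES 1) AND (0 XOR 0)) IMPLIES 1) -> 1
  row 4 [000100]: (((0 IMPLIES 0) AND (0 XOR 1)) IMPLIES 0) -> 0
  (every remaining row is evaluated the same way; all 64 results are listed next)
Full result column, 8 rows per line (x1,x2,x3 fixed per line; x4,x5,x6 runs 000..111 left to right):
  rows 0-7 [x1,x2,x3=000]: 11110101  (ones: 6)
  rows 8-15 [x1,x2,x3=001]: 11110101  (ones: 6)
  rows 16-23 [x1,x2,x3=010]: 11110101  (ones: 6)
  rows 24-31 [x1,x2,x3=011]: 11110101  (ones: 6)
  rows 32-39 [x1,x2,x3=100]: 11011111  (ones: 7)
  rows 40-47 [x1,x2,x3=101]: 11011111  (ones: 7)
  rows 48-55 [x1,x2,x3=110]: 11011111  (ones: 7)
  rows 56-63 [x1,x2,x3=111]: 11011111  (ones: 7)
Count of 1-rows = 6+6+6+6+7+7+7+7 = 52

52


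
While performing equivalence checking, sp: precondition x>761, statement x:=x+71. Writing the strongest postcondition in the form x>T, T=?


Formula: sp(P, x:=E) = exists old_x. (x = E[old_x/x]) AND P[old_x/x] (old_x is the value of x before the assignment; eliminate old_x by solving x = E[old_x/x] for old_x)
Step 1: Precondition P: x>761, i.e. old_x > 761
Step 2: Assignment gives x = old_x + 71, so old_x = x - 71
Step 3: Substitute into P: x - 71 > 761
Step 4: Simplify: x > 761+71 = 832

832


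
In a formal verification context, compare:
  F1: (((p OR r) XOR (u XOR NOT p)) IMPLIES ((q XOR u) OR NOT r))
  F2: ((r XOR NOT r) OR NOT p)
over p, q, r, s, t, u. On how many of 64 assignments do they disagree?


F1 = (((p OR r) XOR (u XOR NOT p)) IMPLIES ((q XOR u) OR NOT r))
F2 = ((r XOR NOT r) OR NOT p)
Evaluate both on each of 64 rows (bits = p,q,r,s,t,u):
  row 0 [000000]: F1=1 F2=1 -> 0
  row 1 [000001]: F1=1 F2=1 -> 0
  row 2 [000010]: F1=1 F2=1 -> 0
  row 3 [000011]: F1=1 F2=1 -> 0
  row 4 [000100]: F1=1 F2=1 -> 0
  (every remaining row is evaluated the same way; all 64 results are listed next)
Full result column, 8 rows per line (p,q,r fixed per line; s,t,u runs 000..111 left to right):
  rows 0-7 [p,q,r=000]: 00000000  (ones: 0)
  rows 8-15 [p,q,r=001]: 00000000  (ones: 0)
  rows 16-23 [p,q,r=010]: 00000000  (ones: 0)
  rows 24-31 [p,q,r=011]: 01010101  (ones: 4)
  rows 32-39 [p,q,r=100]: 00000000  (ones: 0)
  rows 40-47 [p,q,r=101]: 10101010  (ones: 4)
  rows 48-55 [p,q,r=110]: 00000000  (ones: 0)
  rows 56-63 [p,q,r=111]: 00000000  (ones: 0)
Disagreements = 0+0+0+4+0+4+0+0 = 8

8


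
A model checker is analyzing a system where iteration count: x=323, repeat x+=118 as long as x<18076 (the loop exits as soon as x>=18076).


Step 1: x goes from 323 toward 18076 by 118; the body runs while x<18076, so iterations = ceil((bound-start)/step)
Step 2: Distance=17753
Step 3: ceil(17753/118)=151

151


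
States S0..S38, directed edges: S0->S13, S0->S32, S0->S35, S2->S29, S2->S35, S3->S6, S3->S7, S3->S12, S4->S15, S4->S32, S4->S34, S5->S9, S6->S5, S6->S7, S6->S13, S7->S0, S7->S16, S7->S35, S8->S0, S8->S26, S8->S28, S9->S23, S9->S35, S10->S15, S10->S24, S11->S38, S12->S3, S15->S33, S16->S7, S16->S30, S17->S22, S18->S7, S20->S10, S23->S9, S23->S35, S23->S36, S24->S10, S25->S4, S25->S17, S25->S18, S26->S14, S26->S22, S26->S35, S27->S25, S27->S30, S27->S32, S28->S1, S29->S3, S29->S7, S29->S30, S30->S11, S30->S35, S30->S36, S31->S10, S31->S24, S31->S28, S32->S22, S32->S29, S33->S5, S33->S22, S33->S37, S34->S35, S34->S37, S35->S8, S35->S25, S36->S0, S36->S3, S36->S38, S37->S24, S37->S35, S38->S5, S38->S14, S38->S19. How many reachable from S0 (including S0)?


BFS from S0:
  layer 0: {S0}
  layer 1: {S13, S32, S35}
  layer 2: {S8, S22, S25, S29}
  layer 3: {S3, S4, S7, S17, S18, S26, S28, S30}
  layer 4: {S1, S6, S11, S12, S14, S15, S16, S34, S36}
  layer 5: {S5, S33, S37, S38}
  layer 6: {S9, S19, S24}
  layer 7: {S10, S23}
Reachable set: {S0, S1, S3, S4, S5, S6, S7, S8, S9, S10, S11, S12, S13, S14, S15, S16, S17, S18, S19, S22, S23, S24, S25, S26, S28, S29, S30, S32, S33, S34, S35, S36, S37, S38}
Count = 34

34


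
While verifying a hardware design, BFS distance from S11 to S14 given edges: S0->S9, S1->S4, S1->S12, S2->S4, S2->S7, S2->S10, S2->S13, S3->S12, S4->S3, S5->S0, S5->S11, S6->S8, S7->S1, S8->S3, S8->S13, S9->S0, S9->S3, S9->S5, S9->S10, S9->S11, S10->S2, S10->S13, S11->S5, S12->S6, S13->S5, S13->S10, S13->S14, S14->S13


BFS layer-by-layer from S11:
  dist 0: {S11}
  dist 1: {S5}
  dist 2: {S0}
  dist 3: {S9}
  dist 4: {S3, S10}
  dist 5: {S2, S12, S13}
  dist 6: {S4, S6, S7, S14}
  -> S14 reached at distance 6
Shortest path length = 6

6


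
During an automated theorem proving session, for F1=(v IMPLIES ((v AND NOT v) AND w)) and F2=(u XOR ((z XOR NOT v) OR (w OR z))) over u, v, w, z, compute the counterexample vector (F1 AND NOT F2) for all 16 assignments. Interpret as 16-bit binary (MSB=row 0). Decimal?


F1 = (v IMPLIES ((v AND NOT v) AND w))
F2 = (u XOR ((z XOR NOT v) OR (w OR z)))
Counterexample to F1=>F2 is where F1=1 and F2=0.
Evaluate each row (bits = u,v,w,z, MSB first):
  row 0 [0000]: F1=1 F2=1 -> F1&~F2 -> 0
  row 1 [0001]: F1=1 F2=1 -> F1&~F2 -> 0
  row 2 [0010]: F1=1 F2=1 -> F1&~F2 -> 0
  row 3 [0011]: F1=1 F2=1 -> F1&~F2 -> 0
  row 4 [0100]: F1=0 F2=0 -> F1&~F2 -> 0
  row 5 [0101]: F1=0 F2=1 -> F1&~F2 -> 0
  row 6 [0110]: F1=0 F2=1 -> F1&~F2 -> 0
  row 7 [0111]: F1=0 F2=1 -> F1&~F2 -> 0
  row 8 [1000]: F1=1 F2=0 -> F1&~F2 -> 1
  row 9 [1001]: F1=1 F2=0 -> F1&~F2 -> 1
  row 10 [1010]: F1=1 F2=0 -> F1&~F2 -> 1
  row 11 [1011]: F1=1 F2=0 -> F1&~F2 -> 1
  row 12 [1100]: F1=0 F2=1 -> F1&~F2 -> 0
  row 13 [1101]: F1=0 F2=0 -> F1&~F2 -> 0
  row 14 [1110]: F1=0 F2=0 -> F1&~F2 -> 0
  row 15 [1111]: F1=0 F2=0 -> F1&~F2 -> 0
Full result column, 4 rows per line (u,v fixed per line; w,z runs 00..11 left to right):
  rows 0-3 [u,v=00]: 0000  = hex 0
  rows 4-7 [u,v=01]: 0000  = hex 0
  rows 8-11 [u,v=10]: 1111  = hex F
  rows 12-15 [u,v=11]: 0000  = hex 0
Counterexample vector (row 0 .. row 15) = 0000000011110000
Output column grouped in 4s = 0000 0000 1111 0000 = 0x00F0
Convert to decimal digit by digit (value = value*16 + digit):
  0 -> 0
  0*16 + 0 = 0
  0*16 + 15 (F) = 15
  15*16 + 0 = 240
Decimal = 240

240


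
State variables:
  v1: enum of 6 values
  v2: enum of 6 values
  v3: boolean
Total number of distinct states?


State space = product of domain sizes of all variables.
Domain sizes:
  v1 (enum of 6 values): 6
  v2 (enum of 6 values): 6
  v3 (boolean): 2
Product = 6 * 6 * 2 = 72

72


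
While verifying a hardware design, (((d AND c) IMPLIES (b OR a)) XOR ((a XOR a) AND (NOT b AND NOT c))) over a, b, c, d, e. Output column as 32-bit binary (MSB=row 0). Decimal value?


Formula: (((d AND c) IMPLIES (b OR a)) XOR ((a XOR a) AND (NOT b AND NOT c))) over a, b, c, d, e (32 rows)
Evaluate each row (bits = a,b,c,d,e, MSB first):
  row 0 [00000]: (((0 AND 0) IMPLIES (0 OR 0)) XOR ((0 XOR 0) AND (NOT 0 AND NOT 0))) -> 1
  row 1 [00001]: (((0 AND 0) IMPLIES (0 OR 0)) XOR ((0 XOR 0) AND (NOT 0 AND NOT 0))) -> 1
  row 2 [00010]: (((1 AND 0) IMPLIES (0 OR 0)) XOR ((0 XOR 0) AND (NOT 0 AND NOT 0))) -> 1
  row 3 [00011]: (((1 AND 0) IMPLIES (0 OR 0)) XOR ((0 XOR 0) AND (NOT 0 AND NOT 0))) -> 1
  row 4 [00100]: (((0 AND 1) IMPLIES (0 OR 0)) XOR ((0 XOR 0) AND (NOT 0 AND NOT 1))) -> 1
  row 5 [00101]: (((0 AND 1) IMPLIES (0 OR 0)) XOR ((0 XOR 0) AND (NOT 0 AND NOT 1))) -> 1
  row 6 [00110]: (((1 AND 1) IMPLIES (0 OR 0)) XOR ((0 XOR 0) AND (NOT 0 AND NOT 1))) -> 0
  row 7 [00111]: (((1 AND 1) IMPLIES (0 OR 0)) XOR ((0 XOR 0) AND (NOT 0 AND NOT 1))) -> 0
  row 8 [01000]: (((0 AND 0) IMPLIES (1 OR 0)) XOR ((0 XOR 0) AND (NOT 1 AND NOT 0))) -> 1
  row 9 [01001]: (((0 AND 0) IMPLIES (1 OR 0)) XOR ((0 XOR 0) AND (NOT 1 AND NOT 0))) -> 1
  row 10 [01010]: (((1 AND 0) IMPLIES (1 OR 0)) XOR ((0 XOR 0) AND (NOT 1 AND NOT 0))) -> 1
  row 11 [01011]: (((1 AND 0) IMPLIES (1 OR 0)) XOR ((0 XOR 0) AND (NOT 1 AND NOT 0))) -> 1
  row 12 [01100]: (((0 AND 1) IMPLIES (1 OR 0)) XOR ((0 XOR 0) AND (NOT 1 AND NOT 1))) -> 1
  row 13 [01101]: (((0 AND 1) IMPLIES (1 OR 0)) XOR ((0 XOR 0) AND (NOT 1 AND NOT 1))) -> 1
  row 14 [01110]: (((1 AND 1) IMPLIES (1 OR 0)) XOR ((0 XOR 0) AND (NOT 1 AND NOT 1))) -> 1
  row 15 [01111]: (((1 AND 1) IMPLIES (1 OR 0)) XOR ((0 XOR 0) AND (NOT 1 AND NOT 1))) -> 1
  row 16 [10000]: (((0 AND 0) IMPLIES (0 OR 1)) XOR ((1 XOR 1) AND (NOT 0 AND NOT 0))) -> 1
  row 17 [10001]: (((0 AND 0) IMPLIES (0 OR 1)) XOR ((1 XOR 1) AND (NOT 0 AND NOT 0))) -> 1
  row 18 [10010]: (((1 AND 0) IMPLIES (0 OR 1)) XOR ((1 XOR 1) AND (NOT 0 AND NOT 0))) -> 1
  row 19 [10011]: (((1 AND 0) IMPLIES (0 OR 1)) XOR ((1 XOR 1) AND (NOT 0 AND NOT 0))) -> 1
  row 20 [10100]: (((0 AND 1) IMPLIES (0 OR 1)) XOR ((1 XOR 1) AND (NOT 0 AND NOT 1))) -> 1
  row 21 [10101]: (((0 AND 1) IMPLIES (0 OR 1)) XOR ((1 XOR 1) AND (NOT 0 AND NOT 1))) -> 1
  row 22 [10110]: (((1 AND 1) IMPLIES (0 OR 1)) XOR ((1 XOR 1) AND (NOT 0 AND NOT 1))) -> 1
  row 23 [10111]: (((1 AND 1) IMPLIES (0 OR 1)) XOR ((1 XOR 1) AND (NOT 0 AND NOT 1))) -> 1
  row 24 [11000]: (((0 AND 0) IMPLIES (1 OR 1)) XOR ((1 XOR 1) AND (NOT 1 AND NOT 0))) -> 1
  row 25 [11001]: (((0 AND 0) IMPLIES (1 OR 1)) XOR ((1 XOR 1) AND (NOT 1 AND NOT 0))) -> 1
  row 26 [11010]: (((1 AND 0) IMPLIES (1 OR 1)) XOR ((1 XOR 1) AND (NOT 1 AND NOT 0))) -> 1
  row 27 [11011]: (((1 AND 0) IMPLIES (1 OR 1)) XOR ((1 XOR 1) AND (NOT 1 AND NOT 0))) -> 1
  row 28 [11100]: (((0 AND 1) IMPLIES (1 OR 1)) XOR ((1 XOR 1) AND (NOT 1 AND NOT 1))) -> 1
  row 29 [11101]: (((0 AND 1) IMPLIES (1 OR 1)) XOR ((1 XOR 1) AND (NOT 1 AND NOT 1))) -> 1
  row 30 [11110]: (((1 AND 1) IMPLIES (1 OR 1)) XOR ((1 XOR 1) AND (NOT 1 AND NOT 1))) -> 1
  row 31 [11111]: (((1 AND 1) IMPLIES (1 OR 1)) XOR ((1 XOR 1) AND (NOT 1 AND NOT 1))) -> 1
Full result column, 4 rows per line (a,b,c fixed per line; d,e runs 00..11 left to right):
  rows 0-3 [a,b,c=000]: 1111  = hex F
  rows 4-7 [a,b,c=001]: 1100  = hex C
  rows 8-11 [a,b,c=010]: 1111  = hex F
  rows 12-15 [a,b,c=011]: 1111  = hex F
  rows 16-19 [a,b,c=100]: 1111  = hex F
  rows 20-23 [a,b,c=101]: 1111  = hex F
  rows 24-27 [a,b,c=110]: 1111  = hex F
  rows 28-31 [a,b,c=111]: 1111  = hex F
Output column (row 0 .. row 31) = 11111100111111111111111111111111
Output column grouped in 4s = 1111 1100 1111 1111 1111 1111 1111 1111 = 0xFCFFFFFF
Convert to decimal digit by digit (value = value*16 + digit):
  F -> 15
  15*16 + 12 (C) = 252
  252*16 + 15 (F) = 4047
  4047*16 + 15 (F) = 64767
  64767*16 + 15 (F) = 1036287
  1036287*16 + 15 (F) = 16580607
  16580607*16 + 15 (F) = 265289727
  265289727*16 + 15 (F) = 4244635647
Decimal = 4244635647

4244635647


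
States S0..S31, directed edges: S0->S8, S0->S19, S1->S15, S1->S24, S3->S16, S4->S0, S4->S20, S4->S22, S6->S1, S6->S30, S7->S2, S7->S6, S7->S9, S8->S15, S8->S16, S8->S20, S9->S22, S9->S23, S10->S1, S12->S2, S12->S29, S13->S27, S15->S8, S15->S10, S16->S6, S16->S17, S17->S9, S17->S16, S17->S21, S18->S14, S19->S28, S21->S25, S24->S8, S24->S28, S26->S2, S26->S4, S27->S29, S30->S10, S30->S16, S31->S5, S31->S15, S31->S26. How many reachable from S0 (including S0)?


BFS from S0:
  layer 0: {S0}
  layer 1: {S8, S19}
  layer 2: {S15, S16, S20, S28}
  layer 3: {S6, S10, S17}
  layer 4: {S1, S9, S21, S30}
  layer 5: {S22, S23, S24, S25}
Reachable set: {S0, S1, S6, S8, S9, S10, S15, S16, S17, S19, S20, S21, S22, S23, S24, S25, S28, S30}
Count = 18

18


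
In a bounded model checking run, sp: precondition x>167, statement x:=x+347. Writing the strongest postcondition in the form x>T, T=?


Formula: sp(P, x:=E) = exists old_x. (x = E[old_x/x]) AND P[old_x/x] (old_x is the value of x before the assignment; eliminate old_x by solving x = E[old_x/x] for old_x)
Step 1: Precondition P: x>167, i.e. old_x > 167
Step 2: Assignment gives x = old_x + 347, so old_x = x - 347
Step 3: Substitute into P: x - 347 > 167
Step 4: Simplify: x > 167+347 = 514

514


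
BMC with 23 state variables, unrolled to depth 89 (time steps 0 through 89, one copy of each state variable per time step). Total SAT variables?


BMC unrolls to depth k, creating one copy of each state var for steps 0..k.
Step count = 89 + 1 = 90 (steps 0 through 89)
Vars per step = 23
Total = 23 * 90 = 2070

2070


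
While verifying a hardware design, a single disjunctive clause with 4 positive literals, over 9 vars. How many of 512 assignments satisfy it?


Step 1: Total=2^9=512
Step 2: Unsat when all 4 false: 2^5=32
Step 3: Sat=512-32=480

480


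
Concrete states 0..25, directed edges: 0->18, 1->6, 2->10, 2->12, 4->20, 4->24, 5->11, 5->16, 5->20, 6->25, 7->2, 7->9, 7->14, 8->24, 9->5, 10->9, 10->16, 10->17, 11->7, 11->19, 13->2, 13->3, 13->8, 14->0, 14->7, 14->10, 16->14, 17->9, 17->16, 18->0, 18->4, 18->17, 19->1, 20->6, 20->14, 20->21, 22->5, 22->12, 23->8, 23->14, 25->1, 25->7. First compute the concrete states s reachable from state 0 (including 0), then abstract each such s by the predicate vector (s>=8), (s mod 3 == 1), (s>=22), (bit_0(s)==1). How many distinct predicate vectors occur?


BFS from 0:
Concrete reachable: {0, 1, 2, 4, 5, 6, 7, 9, 10, 11, 12, 14, 16, 17, 18, 19, 20, 21, 24, 25}
Abstract via predicates (s>=8), (s mod 3 == 1), (s>=22), (bit_0(s)==1):
  (0,0,0,0) <- {0, 2, 6}
  (0,0,0,1) <- {5}
  (0,1,0,0) <- {4}
  (0,1,0,1) <- {1, 7}
  (1,0,0,0) <- {12, 14, 18, 20}
  (1,0,0,1) <- {9, 11, 17, 21}
  (1,0,1,0) <- {24}
  (1,1,0,0) <- {10, 16}
  (1,1,0,1) <- {19}
  (1,1,1,1) <- {25}
Distinct abstract states = 10

10


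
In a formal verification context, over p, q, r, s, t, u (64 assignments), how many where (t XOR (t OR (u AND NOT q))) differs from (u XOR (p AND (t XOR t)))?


F1 = (t XOR (t OR (u AND NOT q)))
F2 = (u XOR (p AND (t XOR t)))
Evaluate both on each of 64 rows (bits = p,q,r,s,t,u):
  row 0 [000000]: F1=0 F2=0 -> 0
  row 1 [000001]: F1=1 F2=1 -> 0
  row 2 [000010]: F1=0 F2=0 -> 0
  row 3 [000011]: F1=0 F2=1 (differ) -> 1
  row 4 [000100]: F1=0 F2=0 -> 0
  (every remaining row is evaluated the same way; all 64 results are listed next)
Full result column, 8 rows per line (p,q,r fixed per line; s,t,u runs 000..111 left to right):
  rows 0-7 [p,q,r=000]: 00010001  (ones: 2)
  rows 8-15 [p,q,r=001]: 00010001  (ones: 2)
  rows 16-23 [p,q,r=010]: 01010101  (ones: 4)
  rows 24-31 [p,q,r=011]: 01010101  (ones: 4)
  rows 32-39 [p,q,r=100]: 00010001  (ones: 2)
  rows 40-47 [p,q,r=101]: 00010001  (ones: 2)
  rows 48-55 [p,q,r=110]: 01010101  (ones: 4)
  rows 56-63 [p,q,r=111]: 01010101  (ones: 4)
Disagreements = 2+2+4+4+2+2+4+4 = 24

24


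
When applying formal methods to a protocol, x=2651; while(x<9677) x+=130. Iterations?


Step 1: x goes from 2651 toward 9677 by 130; the body runs while x<9677, so iterations = ceil((bound-start)/step)
Step 2: Distance=7026
Step 3: ceil(7026/130)=55

55


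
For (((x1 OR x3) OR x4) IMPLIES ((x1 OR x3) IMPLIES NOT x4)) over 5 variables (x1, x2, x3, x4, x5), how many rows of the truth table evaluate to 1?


Formula: (((x1 OR x3) OR x4) IMPLIES ((x1 OR x3) IMPLIES NOT x4)) over 5 vars (32 rows)
Evaluate each row (x1, x2, x3, x4, x5 as bits, MSB first):
  row 0 [00000]: (((0 OR 0) OR 0) IMPLIES ((0 OR 0) IMPLIES NOT 0)) -> 1
  row 1 [00001]: (((0 OR 0) OR 0) IMPLIES ((0 OR 0) IMPLIES NOT 0)) -> 1
  row 2 [00010]: (((0 OR 0) OR 1) IMPLIES ((0 OR 0) IMPLIES NOT 1)) -> 1
  row 3 [00011]: (((0 OR 0) OR 1) IMPLIES ((0 OR 0) IMPLIES NOT 1)) -> 1
  row 4 [00100]: (((0 OR 1) OR 0) IMPLIES ((0 OR 1) IMPLIES NOT 0)) -> 1
  row 5 [00101]: (((0 OR 1) OR 0) IMPLIES ((0 OR 1) IMPLIES NOT 0)) -> 1
  row 6 [00110]: (((0 OR 1) OR 1) IMPLIES ((0 OR 1) IMPLIES NOT 1)) -> 0
  row 7 [00111]: (((0 OR 1) OR 1) IMPLIES ((0 OR 1) IMPLIES NOT 1)) -> 0
  row 8 [01000]: (((0 OR 0) OR 0) IMPLIES ((0 OR 0) IMPLIES NOT 0)) -> 1
  row 9 [01001]: (((0 OR 0) OR 0) IMPLIES ((0 OR 0) IMPLIES NOT 0)) -> 1
  row 10 [01010]: (((0 OR 0) OR 1) IMPLIES ((0 OR 0) IMPLIES NOT 1)) -> 1
  row 11 [01011]: (((0 OR 0) OR 1) IMPLIES ((0 OR 0) IMPLIES NOT 1)) -> 1
  row 12 [01100]: (((0 OR 1) OR 0) IMPLIES ((0 OR 1) IMPLIES NOT 0)) -> 1
  row 13 [01101]: (((0 OR 1) OR 0) IMPLIES ((0 OR 1) IMPLIES NOT 0)) -> 1
  row 14 [01110]: (((0 OR 1) OR 1) IMPLIES ((0 OR 1) IMPLIES NOT 1)) -> 0
  row 15 [01111]: (((0 OR 1) OR 1) IMPLIES ((0 OR 1) IMPLIES NOT 1)) -> 0
  row 16 [10000]: (((1 OR 0) OR 0) IMPLIES ((1 OR 0) IMPLIES NOT 0)) -> 1
  row 17 [10001]: (((1 OR 0) OR 0) IMPLIES ((1 OR 0) IMPLIES NOT 0)) -> 1
  row 18 [10010]: (((1 OR 0) OR 1) IMPLIES ((1 OR 0) IMPLIES NOT 1)) -> 0
  row 19 [10011]: (((1 OR 0) OR 1) IMPLIES ((1 OR 0) IMPLIES NOT 1)) -> 0
  row 20 [10100]: (((1 OR 1) OR 0) IMPLIES ((1 OR 1) IMPLIES NOT 0)) -> 1
  row 21 [10101]: (((1 OR 1) OR 0) IMPLIES ((1 OR 1) IMPLIES NOT 0)) -> 1
  row 22 [10110]: (((1 OR 1) OR 1) IMPLIES ((1 OR 1) IMPLIES NOT 1)) -> 0
  row 23 [10111]: (((1 OR 1) OR 1) IMPLIES ((1 OR 1) IMPLIES NOT 1)) -> 0
  row 24 [11000]: (((1 OR 0) OR 0) IMPLIES ((1 OR 0) IMPLIES NOT 0)) -> 1
  row 25 [11001]: (((1 OR 0) OR 0) IMPLIES ((1 OR 0) IMPLIES NOT 0)) -> 1
  row 26 [11010]: (((1 OR 0) OR 1) IMPLIES ((1 OR 0) IMPLIES NOT 1)) -> 0
  row 27 [11011]: (((1 OR 0) OR 1) IMPLIES ((1 OR 0) IMPLIES NOT 1)) -> 0
  row 28 [11100]: (((1 OR 1) OR 0) IMPLIES ((1 OR 1) IMPLIES NOT 0)) -> 1
  row 29 [11101]: (((1 OR 1) OR 0) IMPLIES ((1 OR 1) IMPLIES NOT 0)) -> 1
  row 30 [11110]: (((1 OR 1) OR 1) IMPLIES ((1 OR 1) IMPLIES NOT 1)) -> 0
  row 31 [11111]: (((1 OR 1) OR 1) IMPLIES ((1 OR 1) IMPLIES NOT 1)) -> 0
Full result column, 8 rows per line (x1,x2 fixed per line; x3,x4,x5 runs 000..111 left to right):
  rows 0-7 [x1,x2=00]: 11111100  (ones: 6)
  rows 8-15 [x1,x2=01]: 11111100  (ones: 6)
  rows 16-23 [x1,x2=10]: 11001100  (ones: 4)
  rows 24-31 [x1,x2=11]: 11001100  (ones: 4)
Count of 1-rows = 6+6+4+4 = 20

20


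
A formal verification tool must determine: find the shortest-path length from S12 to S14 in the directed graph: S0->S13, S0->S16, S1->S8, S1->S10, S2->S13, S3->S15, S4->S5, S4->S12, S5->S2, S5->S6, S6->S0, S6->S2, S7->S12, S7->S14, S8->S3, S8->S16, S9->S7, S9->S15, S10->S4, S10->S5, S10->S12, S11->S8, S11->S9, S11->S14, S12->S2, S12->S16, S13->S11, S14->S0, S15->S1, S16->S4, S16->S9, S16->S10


BFS layer-by-layer from S12:
  dist 0: {S12}
  dist 1: {S2, S16}
  dist 2: {S4, S9, S10, S13}
  dist 3: {S5, S7, S11, S15}
  dist 4: {S1, S6, S8, S14}
  -> S14 reached at distance 4
Shortest path length = 4

4


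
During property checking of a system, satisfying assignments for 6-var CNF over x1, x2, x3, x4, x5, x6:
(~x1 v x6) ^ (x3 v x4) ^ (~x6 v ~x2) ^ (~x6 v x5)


CNF with 4 clauses over 6 vars (64 assignments).
An assignment satisfies CNF iff every clause has >=1 true literal.
Check each row (bits = x1,x2,x3,x4,x5,x6; clause T/F shown):
  row 0 [000000]: clauses=TFTT -> 0
  row 1 [000001]: clauses=TFTF -> 0
  row 2 [000010]: clauses=TFTT -> 0
  row 3 [000011]: clauses=TFTT -> 0
  row 4 [000100]: clauses=TTTT -> 1
  (every remaining row is evaluated the same way; all 64 results are listed next)
Full result column, 8 rows per line (x1,x2,x3 fixed per line; x4,x5,x6 runs 000..111 left to right):
  rows 0-7 [x1,x2,x3=000]: 00001011  (ones: 3)
  rows 8-15 [x1,x2,x3=001]: 10111011  (ones: 6)
  rows 16-23 [x1,x2,x3=010]: 00001010  (ones: 2)
  rows 24-31 [x1,x2,x3=011]: 10101010  (ones: 4)
  rows 32-39 [x1,x2,x3=100]: 00000001  (ones: 1)
  rows 40-47 [x1,x2,x3=101]: 00010001  (ones: 2)
  rows 48-55 [x1,x2,x3=110]: 00000000  (ones: 0)
  rows 56-63 [x1,x2,x3=111]: 00000000  (ones: 0)
Satisfying assignments = 3+6+2+4+1+2+0+0 = 18

18


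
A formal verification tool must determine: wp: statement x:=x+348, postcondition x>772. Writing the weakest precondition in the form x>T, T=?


Formula: wp(x:=E, P) = P[E/x] (substitute E for x in postcondition)
Step 1: Postcondition: x>772
Step 2: Substitute x+348 for x: x+348>772
Step 3: Solve for x: x > 772-348 = 424

424


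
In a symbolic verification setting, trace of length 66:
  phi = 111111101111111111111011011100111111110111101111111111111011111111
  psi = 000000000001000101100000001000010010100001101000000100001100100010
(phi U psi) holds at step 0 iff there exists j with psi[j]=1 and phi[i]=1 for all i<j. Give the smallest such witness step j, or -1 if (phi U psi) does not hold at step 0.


(phi U psi) at 0: need smallest j with psi[j]=1 and phi[i]=1 for all i in [0,j).
Scan from step 0:
  step 0: phi=1, psi=0 -> continue
  step 1: phi=1, psi=0 -> continue
  step 2: phi=1, psi=0 -> continue
  step 3: phi=1, psi=0 -> continue
  step 7: phi=0 -> phi-prefix broken from here
  step 11: psi=1 but phi already failed -> not a witness
  step 15: psi=1 but phi already failed -> not a witness
  step 17: psi=1 but phi already failed -> not a witness
  step 18: psi=1 but phi already failed -> not a witness
  step 26: psi=1 but phi already failed -> not a witness
  step 31: psi=1 but phi already failed -> not a witness
  step 34: psi=1 but phi already failed -> not a witness
  step 36: psi=1 but phi already failed -> not a witness
  step 41: psi=1 but phi already failed -> not a witness
  step 42: psi=1 but phi already failed -> not a witness
  step 44: psi=1 but phi already failed -> not a witness
  step 51: psi=1 but phi already failed -> not a witness
  step 56: psi=1 but phi already failed -> not a witness
  step 57: psi=1 but phi already failed -> not a witness
  step 60: psi=1 but phi already failed -> not a witness
  step 64: psi=1 but phi already failed -> not a witness
  end of trace: no witness -> -1
Witness step = -1

-1


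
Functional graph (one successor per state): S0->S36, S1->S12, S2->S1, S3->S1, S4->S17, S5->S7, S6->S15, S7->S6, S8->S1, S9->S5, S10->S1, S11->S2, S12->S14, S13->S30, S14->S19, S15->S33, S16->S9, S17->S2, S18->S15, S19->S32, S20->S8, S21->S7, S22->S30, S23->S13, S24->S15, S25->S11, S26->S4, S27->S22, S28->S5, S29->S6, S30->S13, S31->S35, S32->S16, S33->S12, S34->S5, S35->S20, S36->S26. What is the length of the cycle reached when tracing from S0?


Trace from S0 until a state repeats:
  S0 -> S36 -> S26 -> S4 -> S17 -> S2 -> S1 -> S12 -> S14 -> S19 -> S32 -> S16 -> S9 -> S5 -> S7 -> S6 -> S15 -> S33 -> S12
S12 first seen at step 7, revisited at step 18.
Cycle length = 18 - 7 = 11

11


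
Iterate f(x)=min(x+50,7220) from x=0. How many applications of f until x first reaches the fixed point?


Step 1: x=0, cap=7220, increment=50
Step 2: x grows by 50 each step until capped at 7220; fixed point is x=7220
Step 3: iterations = ceil(7220/50) = 145

145


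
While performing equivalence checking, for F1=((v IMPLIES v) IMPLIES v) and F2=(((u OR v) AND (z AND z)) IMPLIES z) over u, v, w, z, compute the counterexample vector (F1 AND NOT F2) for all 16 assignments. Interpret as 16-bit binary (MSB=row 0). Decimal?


F1 = ((v IMPLIES v) IMPLIES v)
F2 = (((u OR v) AND (z AND z)) IMPLIES z)
Counterexample to F1=>F2 is where F1=1 and F2=0.
Evaluate each row (bits = u,v,w,z, MSB first):
  row 0 [0000]: F1=0 F2=1 -> F1&~F2 -> 0
  row 1 [0001]: F1=0 F2=1 -> F1&~F2 -> 0
  row 2 [0010]: F1=0 F2=1 -> F1&~F2 -> 0
  row 3 [0011]: F1=0 F2=1 -> F1&~F2 -> 0
  row 4 [0100]: F1=1 F2=1 -> F1&~F2 -> 0
  row 5 [0101]: F1=1 F2=1 -> F1&~F2 -> 0
  row 6 [0110]: F1=1 F2=1 -> F1&~F2 -> 0
  row 7 [0111]: F1=1 F2=1 -> F1&~F2 -> 0
  row 8 [1000]: F1=0 F2=1 -> F1&~F2 -> 0
  row 9 [1001]: F1=0 F2=1 -> F1&~F2 -> 0
  row 10 [1010]: F1=0 F2=1 -> F1&~F2 -> 0
  row 11 [1011]: F1=0 F2=1 -> F1&~F2 -> 0
  row 12 [1100]: F1=1 F2=1 -> F1&~F2 -> 0
  row 13 [1101]: F1=1 F2=1 -> F1&~F2 -> 0
  row 14 [1110]: F1=1 F2=1 -> F1&~F2 -> 0
  row 15 [1111]: F1=1 F2=1 -> F1&~F2 -> 0
Full result column, 4 rows per line (u,v fixed per line; w,z runs 00..11 left to right):
  rows 0-3 [u,v=00]: 0000  = hex 0
  rows 4-7 [u,v=01]: 0000  = hex 0
  rows 8-11 [u,v=10]: 0000  = hex 0
  rows 12-15 [u,v=11]: 0000  = hex 0
Counterexample vector (row 0 .. row 15) = 0000000000000000
Output column grouped in 4s = 0000 0000 0000 0000 = 0x0000
Convert to decimal digit by digit (value = value*16 + digit):
  0 -> 0
  0*16 + 0 = 0
  0*16 + 0 = 0
  0*16 + 0 = 0
Decimal = 0

0


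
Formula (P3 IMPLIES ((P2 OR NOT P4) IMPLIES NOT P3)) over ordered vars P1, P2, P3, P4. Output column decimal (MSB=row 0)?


Formula: (P3 IMPLIES ((P2 OR NOT P4) IMPLIES NOT P3)) over P1, P2, P3, P4 (16 rows)
Evaluate each row (bits = P1,P2,P3,P4, MSB first):
  row 0 [0000]: (0 IMPLIES ((0 OR NOT 0) IMPLIES NOT 0)) -> 1
  row 1 [0001]: (0 IMPLIES ((0 OR NOT 1) IMPLIES NOT 0)) -> 1
  row 2 [0010]: (1 IMPLIES ((0 OR NOT 0) IMPLIES NOT 1)) -> 0
  row 3 [0011]: (1 IMPLIES ((0 OR NOT 1) IMPLIES NOT 1)) -> 1
  row 4 [0100]: (0 IMPLIES ((1 OR NOT 0) IMPLIES NOT 0)) -> 1
  row 5 [0101]: (0 IMPLIES ((1 OR NOT 1) IMPLIES NOT 0)) -> 1
  row 6 [0110]: (1 IMPLIES ((1 OR NOT 0) IMPLIES NOT 1)) -> 0
  row 7 [0111]: (1 IMPLIES ((1 OR NOT 1) IMPLIES NOT 1)) -> 0
  row 8 [1000]: (0 IMPLIES ((0 OR NOT 0) IMPLIES NOT 0)) -> 1
  row 9 [1001]: (0 IMPLIES ((0 OR NOT 1) IMPLIES NOT 0)) -> 1
  row 10 [1010]: (1 IMPLIES ((0 OR NOT 0) IMPLIES NOT 1)) -> 0
  row 11 [1011]: (1 IMPLIES ((0 OR NOT 1) IMPLIES NOT 1)) -> 1
  row 12 [1100]: (0 IMPLIES ((1 OR NOT 0) IMPLIES NOT 0)) -> 1
  row 13 [1101]: (0 IMPLIES ((1 OR NOT 1) IMPLIES NOT 0)) -> 1
  row 14 [1110]: (1 IMPLIES ((1 OR NOT 0) IMPLIES NOT 1)) -> 0
  row 15 [1111]: (1 IMPLIES ((1 OR NOT 1) IMPLIES NOT 1)) -> 0
Full result column, 4 rows per line (P1,P2 fixed per line; P3,P4 runs 00..11 left to right):
  rows 0-3 [P1,P2=00]: 1101  = hex D
  rows 4-7 [P1,P2=01]: 1100  = hex C
  rows 8-11 [P1,P2=10]: 1101  = hex D
  rows 12-15 [P1,P2=11]: 1100  = hex C
Output column (row 0 .. row 15) = 1101110011011100
Output column grouped in 4s = 1101 1100 1101 1100 = 0xDCDC
Convert to decimal digit by digit (value = value*16 + digit):
  D -> 13
  13*16 + 12 (C) = 220
  220*16 + 13 (D) = 3533
  3533*16 + 12 (C) = 56540
Decimal = 56540

56540


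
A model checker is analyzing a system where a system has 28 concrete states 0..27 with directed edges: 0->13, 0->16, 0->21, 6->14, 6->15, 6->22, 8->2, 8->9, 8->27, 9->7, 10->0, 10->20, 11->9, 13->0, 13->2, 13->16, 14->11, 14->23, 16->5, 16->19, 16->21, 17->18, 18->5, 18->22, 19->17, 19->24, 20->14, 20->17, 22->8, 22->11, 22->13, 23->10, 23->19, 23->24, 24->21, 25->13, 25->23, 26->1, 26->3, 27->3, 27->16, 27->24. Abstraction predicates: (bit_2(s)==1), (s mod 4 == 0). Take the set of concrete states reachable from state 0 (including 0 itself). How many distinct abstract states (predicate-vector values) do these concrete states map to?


BFS from 0:
Concrete reachable: {0, 2, 3, 5, 7, 8, 9, 11, 13, 16, 17, 18, 19, 21, 22, 24, 27}
Abstract via predicates (bit_2(s)==1), (s mod 4 == 0):
  (0,0) <- {2, 3, 9, 11, 17, 18, 19, 27}
  (0,1) <- {0, 8, 16, 24}
  (1,0) <- {5, 7, 13, 21, 22}
Distinct abstract states = 3

3


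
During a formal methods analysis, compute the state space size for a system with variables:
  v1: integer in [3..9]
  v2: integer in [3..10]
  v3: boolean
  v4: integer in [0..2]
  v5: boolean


State space = product of domain sizes of all variables.
Domain sizes:
  v1 (integer in [3..9]): 7
  v2 (integer in [3..10]): 8
  v3 (boolean): 2
  v4 (integer in [0..2]): 3
  v5 (boolean): 2
Product = 7 * 8 * 2 * 3 * 2 = 672

672


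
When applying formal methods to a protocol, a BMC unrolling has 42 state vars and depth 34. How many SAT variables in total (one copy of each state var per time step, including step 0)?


BMC unrolls to depth k, creating one copy of each state var for steps 0..k.
Step count = 34 + 1 = 35 (steps 0 through 34)
Vars per step = 42
Total = 42 * 35 = 1470

1470


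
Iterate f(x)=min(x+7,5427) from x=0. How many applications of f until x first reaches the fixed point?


Step 1: x=0, cap=5427, increment=7
Step 2: x grows by 7 each step until capped at 5427; fixed point is x=5427
Step 3: iterations = ceil(5427/7) = 776

776


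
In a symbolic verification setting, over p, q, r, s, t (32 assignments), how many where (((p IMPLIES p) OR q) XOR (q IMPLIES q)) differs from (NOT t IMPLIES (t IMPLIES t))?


F1 = (((p IMPLIES p) OR q) XOR (q IMPLIES q))
F2 = (NOT t IMPLIES (t IMPLIES t))
Evaluate both on each of 32 rows (bits = p,q,r,s,t):
  row 0 [00000]: F1=0 F2=1 (differ) -> 1
  row 1 [00001]: F1=0 F2=1 (differ) -> 1
  row 2 [00010]: F1=0 F2=1 (differ) -> 1
  row 3 [00011]: F1=0 F2=1 (differ) -> 1
  row 4 [00100]: F1=0 F2=1 (differ) -> 1
  row 5 [00101]: F1=0 F2=1 (differ) -> 1
  row 6 [00110]: F1=0 F2=1 (differ) -> 1
  row 7 [00111]: F1=0 F2=1 (differ) -> 1
  row 8 [01000]: F1=0 F2=1 (differ) -> 1
  row 9 [01001]: F1=0 F2=1 (differ) -> 1
  row 10 [01010]: F1=0 F2=1 (differ) -> 1
  row 11 [01011]: F1=0 F2=1 (differ) -> 1
  row 12 [01100]: F1=0 F2=1 (differ) -> 1
  row 13 [01101]: F1=0 F2=1 (differ) -> 1
  row 14 [01110]: F1=0 F2=1 (differ) -> 1
  row 15 [01111]: F1=0 F2=1 (differ) -> 1
  row 16 [10000]: F1=0 F2=1 (differ) -> 1
  row 17 [10001]: F1=0 F2=1 (differ) -> 1
  row 18 [10010]: F1=0 F2=1 (differ) -> 1
  row 19 [10011]: F1=0 F2=1 (differ) -> 1
  row 20 [10100]: F1=0 F2=1 (differ) -> 1
  row 21 [10101]: F1=0 F2=1 (differ) -> 1
  row 22 [10110]: F1=0 F2=1 (differ) -> 1
  row 23 [10111]: F1=0 F2=1 (differ) -> 1
  row 24 [11000]: F1=0 F2=1 (differ) -> 1
  row 25 [11001]: F1=0 F2=1 (differ) -> 1
  row 26 [11010]: F1=0 F2=1 (differ) -> 1
  row 27 [11011]: F1=0 F2=1 (differ) -> 1
  row 28 [11100]: F1=0 F2=1 (differ) -> 1
  row 29 [11101]: F1=0 F2=1 (differ) -> 1
  row 30 [11110]: F1=0 F2=1 (differ) -> 1
  row 31 [11111]: F1=0 F2=1 (differ) -> 1
Full result column, 8 rows per line (p,q fixed per line; r,s,t runs 000..111 left to right):
  rows 0-7 [p,q=00]: 11111111  (ones: 8)
  rows 8-15 [p,q=01]: 11111111  (ones: 8)
  rows 16-23 [p,q=10]: 11111111  (ones: 8)
  rows 24-31 [p,q=11]: 11111111  (ones: 8)
Disagreements = 8+8+8+8 = 32

32


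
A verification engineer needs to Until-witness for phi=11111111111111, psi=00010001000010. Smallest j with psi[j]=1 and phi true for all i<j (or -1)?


(phi U psi) at 0: need smallest j with psi[j]=1 and phi[i]=1 for all i in [0,j).
Scan from step 0:
  step 0: phi=1, psi=0 -> continue
  step 1: phi=1, psi=0 -> continue
  step 2: phi=1, psi=0 -> continue
  step 3: psi=1 and phi held for [0,3) -> witness found
Witness step = 3

3


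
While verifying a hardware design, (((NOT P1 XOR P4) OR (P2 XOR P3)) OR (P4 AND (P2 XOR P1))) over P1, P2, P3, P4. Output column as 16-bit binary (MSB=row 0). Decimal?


Formula: (((NOT P1 XOR P4) OR (P2 XOR P3)) OR (P4 AND (P2 XOR P1))) over P1, P2, P3, P4 (16 rows)
Evaluate each row (bits = P1,P2,P3,P4, MSB first):
  row 0 [0000]: (((NOT 0 XOR 0) OR (0 XOR 0)) OR (0 AND (0 XOR 0))) -> 1
  row 1 [0001]: (((NOT 0 XOR 1) OR (0 XOR 0)) OR (1 AND (0 XOR 0))) -> 0
  row 2 [0010]: (((NOT 0 XOR 0) OR (0 XOR 1)) OR (0 AND (0 XOR 0))) -> 1
  row 3 [0011]: (((NOT 0 XOR 1) OR (0 XOR 1)) OR (1 AND (0 XOR 0))) -> 1
  row 4 [0100]: (((NOT 0 XOR 0) OR (1 XOR 0)) OR (0 AND (1 XOR 0))) -> 1
  row 5 [0101]: (((NOT 0 XOR 1) OR (1 XOR 0)) OR (1 AND (1 XOR 0))) -> 1
  row 6 [0110]: (((NOT 0 XOR 0) OR (1 XOR 1)) OR (0 AND (1 XOR 0))) -> 1
  row 7 [0111]: (((NOT 0 XOR 1) OR (1 XOR 1)) OR (1 AND (1 XOR 0))) -> 1
  row 8 [1000]: (((NOT 1 XOR 0) OR (0 XOR 0)) OR (0 AND (0 XOR 1))) -> 0
  row 9 [1001]: (((NOT 1 XOR 1) OR (0 XOR 0)) OR (1 AND (0 XOR 1))) -> 1
  row 10 [1010]: (((NOT 1 XOR 0) OR (0 XOR 1)) OR (0 AND (0 XOR 1))) -> 1
  row 11 [1011]: (((NOT 1 XOR 1) OR (0 XOR 1)) OR (1 AND (0 XOR 1))) -> 1
  row 12 [1100]: (((NOT 1 XOR 0) OR (1 XOR 0)) OR (0 AND (1 XOR 1))) -> 1
  row 13 [1101]: (((NOT 1 XOR 1) OR (1 XOR 0)) OR (1 AND (1 XOR 1))) -> 1
  row 14 [1110]: (((NOT 1 XOR 0) OR (1 XOR 1)) OR (0 AND (1 XOR 1))) -> 0
  row 15 [1111]: (((NOT 1 XOR 1) OR (1 XOR 1)) OR (1 AND (1 XOR 1))) -> 1
Full result column, 4 rows per line (P1,P2 fixed per line; P3,P4 runs 00..11 left to right):
  rows 0-3 [P1,P2=00]: 1011  = hex B
  rows 4-7 [P1,P2=01]: 1111  = hex F
  rows 8-11 [P1,P2=10]: 0111  = hex 7
  rows 12-15 [P1,P2=11]: 1101  = hex D
Output column (row 0 .. row 15) = 1011111101111101
Output column grouped in 4s = 1011 1111 0111 1101 = 0xBF7D
Convert to decimal digit by digit (value = value*16 + digit):
  B -> 11
  11*16 + 15 (F) = 191
  191*16 + 7 = 3063
  3063*16 + 13 (D) = 49021
Decimal = 49021

49021


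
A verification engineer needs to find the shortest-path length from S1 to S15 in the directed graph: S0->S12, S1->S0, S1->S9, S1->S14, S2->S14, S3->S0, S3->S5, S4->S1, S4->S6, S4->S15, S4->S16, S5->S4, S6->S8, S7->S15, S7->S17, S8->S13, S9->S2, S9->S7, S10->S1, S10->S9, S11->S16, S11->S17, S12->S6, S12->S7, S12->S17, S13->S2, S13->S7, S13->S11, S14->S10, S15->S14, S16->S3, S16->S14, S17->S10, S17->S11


BFS layer-by-layer from S1:
  dist 0: {S1}
  dist 1: {S0, S9, S14}
  dist 2: {S2, S7, S10, S12}
  dist 3: {S6, S15, S17}
  -> S15 reached at distance 3
Shortest path length = 3

3


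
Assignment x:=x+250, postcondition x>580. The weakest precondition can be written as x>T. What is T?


Formula: wp(x:=E, P) = P[E/x] (substitute E for x in postcondition)
Step 1: Postcondition: x>580
Step 2: Substitute x+250 for x: x+250>580
Step 3: Solve for x: x > 580-250 = 330

330


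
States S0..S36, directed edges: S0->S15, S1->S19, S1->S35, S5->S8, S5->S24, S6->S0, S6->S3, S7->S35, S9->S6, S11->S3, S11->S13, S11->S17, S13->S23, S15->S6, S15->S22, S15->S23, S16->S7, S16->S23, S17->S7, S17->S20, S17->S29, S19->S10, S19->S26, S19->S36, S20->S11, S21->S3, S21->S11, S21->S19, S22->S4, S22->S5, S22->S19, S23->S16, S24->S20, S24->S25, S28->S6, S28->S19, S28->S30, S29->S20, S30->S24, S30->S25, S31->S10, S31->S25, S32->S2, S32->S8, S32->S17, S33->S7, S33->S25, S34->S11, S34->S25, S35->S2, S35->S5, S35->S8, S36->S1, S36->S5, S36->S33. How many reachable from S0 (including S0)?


BFS from S0:
  layer 0: {S0}
  layer 1: {S15}
  layer 2: {S6, S22, S23}
  layer 3: {S3, S4, S5, S16, S19}
  layer 4: {S7, S8, S10, S24, S26, S36}
  layer 5: {S1, S20, S25, S33, S35}
  layer 6: {S2, S11}
  layer 7: {S13, S17}
  layer 8: {S29}
Reachable set: {S0, S1, S2, S3, S4, S5, S6, S7, S8, S10, S11, S13, S15, S16, S17, S19, S20, S22, S23, S24, S25, S26, S29, S33, S35, S36}
Count = 26

26
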